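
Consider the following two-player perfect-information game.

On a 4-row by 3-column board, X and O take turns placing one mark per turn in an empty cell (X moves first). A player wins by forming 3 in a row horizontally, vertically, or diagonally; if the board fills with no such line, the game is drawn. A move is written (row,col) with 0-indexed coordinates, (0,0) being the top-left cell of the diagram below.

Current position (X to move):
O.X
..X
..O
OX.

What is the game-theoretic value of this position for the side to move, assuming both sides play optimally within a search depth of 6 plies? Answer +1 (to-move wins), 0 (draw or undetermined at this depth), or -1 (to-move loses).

p1 X@[O.X/..X/..O/OX.]: (0,1)[OXX/..X/..O/OX.]-1 (1,0)[O.X/X.X/..O/OX.]-1 (1,1)[O.X/.XX/..O/OX.]+1* (2,0)[O.X/..X/X.O/OX.]-1 (2,1)[O.X/..X/.XO/OX.]-1 (3,2)[O.X/..X/..O/OXX]-1
p2 O@[O.X/.XX/..O/OX.]: (0,1)[OOX/.XX/..O/OX.]-1* (1,0)[O.X/OXX/..O/OX.]-1 (2,0)[O.X/.XX/O.O/OX.]-1 (2,1)[O.X/.XX/.OO/OX.]-1 (3,2)[O.X/.XX/..O/OXO]-1
p3 X@[OOX/.XX/..O/OX.]: (1,0)[OOX/XXX/..O/OX.]+1* (2,0)[OOX/.XX/X.O/OX.]+1 (2,1)[OOX/.XX/.XO/OX.]+1 (3,2)[OOX/.XX/..O/OXX]+1
p4 O@[OOX/XXX/..O/OX.] terminal -1; root [O.X/..X/..O/OX.] d6

value(O.X/..X/..O/OX., X) = +1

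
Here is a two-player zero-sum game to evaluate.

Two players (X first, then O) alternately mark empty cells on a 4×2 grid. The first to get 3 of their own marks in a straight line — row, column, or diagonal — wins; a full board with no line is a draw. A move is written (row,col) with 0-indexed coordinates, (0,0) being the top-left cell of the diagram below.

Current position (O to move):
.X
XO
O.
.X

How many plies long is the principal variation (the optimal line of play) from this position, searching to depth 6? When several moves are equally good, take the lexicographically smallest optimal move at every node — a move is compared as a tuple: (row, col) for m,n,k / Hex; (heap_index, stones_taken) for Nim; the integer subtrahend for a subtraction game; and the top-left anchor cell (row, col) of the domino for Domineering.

PV length from [.X/XO/O./.X]: 3 plies

[.X/XO/O./.X] O move#1: (0,0):+0/OX/XO/O./.X*, (2,1):+0/.X/XO/OO/.X, (3,0):+0/.X/XO/O./OX
[OX/XO/O./.X] X move#2: (2,1):+0/OX/XO/OX/.X*, (3,0):+0/OX/XO/O./XX
[OX/XO/OX/.X] O move#3: (3,0):+0/OX/XO/OX/OX*
[OX/XO/OX/OX] end (terminal +0, X#4); searched .X/XO/O./.X to 6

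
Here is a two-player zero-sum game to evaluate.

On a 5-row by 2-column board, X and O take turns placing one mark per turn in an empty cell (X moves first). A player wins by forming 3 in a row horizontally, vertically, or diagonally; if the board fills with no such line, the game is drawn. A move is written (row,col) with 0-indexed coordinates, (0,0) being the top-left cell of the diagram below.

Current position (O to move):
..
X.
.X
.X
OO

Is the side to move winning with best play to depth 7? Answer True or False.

ply 1, O at ../X./.X/.X/OO | (0,0)=-1→O./X./.X/.X/OO*; (0,1)=-1→.O/X./.X/.X/OO; (1,1)=-1→../XO/.X/.X/OO; (2,0)=-1→../X./OX/.X/OO; (3,0)=-1→../X./.X/OX/OO
ply 2, X at O./X./.X/.X/OO | (0,1)=+0→OX/X./.X/.X/OO; (1,1)=+1→O./XX/.X/.X/OO*; (2,0)=+1→O./X./XX/.X/OO; (3,0)=+1→O./X./.X/XX/OO
ply 3: O./XX/.X/.X/OO is terminal -1 (O); from ../X./.X/.X/OO depth 7

O winning at [../X./.X/.X/OO]: False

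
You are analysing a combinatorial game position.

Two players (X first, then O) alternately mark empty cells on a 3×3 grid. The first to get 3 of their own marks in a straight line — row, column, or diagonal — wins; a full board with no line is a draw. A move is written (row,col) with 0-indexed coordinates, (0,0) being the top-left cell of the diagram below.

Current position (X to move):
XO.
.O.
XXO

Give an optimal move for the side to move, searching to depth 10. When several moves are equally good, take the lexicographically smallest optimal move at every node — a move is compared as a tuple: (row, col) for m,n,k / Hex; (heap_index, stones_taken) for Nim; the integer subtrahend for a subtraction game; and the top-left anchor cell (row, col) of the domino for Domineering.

ply 1, X at XO./.O./XXO | (0,2)=+0→XOX/.O./XXO; (1,0)=+1→XO./XO./XXO*; (1,2)=+0→XO./.OX/XXO
ply 2: XO./XO./XXO is terminal -1 (O); from XO./.O./XXO depth 10

X's best at [XO./.O./XXO]: (1,0)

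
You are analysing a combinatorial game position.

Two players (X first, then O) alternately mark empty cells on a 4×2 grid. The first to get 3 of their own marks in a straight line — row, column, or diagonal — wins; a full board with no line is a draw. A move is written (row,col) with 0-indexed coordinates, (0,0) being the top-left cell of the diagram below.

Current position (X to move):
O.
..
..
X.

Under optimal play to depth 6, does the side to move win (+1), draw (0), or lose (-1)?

value(O./../../X., X) = 0

p1 X@[O./../../X.]: (0,1)[OX/../../X.]+0* (1,0)[O./X./../X.]+0 (1,1)[O./.X/../X.]+0 (2,0)[O./../X./X.]+0 (2,1)[O./../.X/X.]+0 (3,1)[O./../../XX]+0
p2 O@[OX/../../X.]: (1,0)[OX/O./../X.]+0* (1,1)[OX/.O/../X.]+0 (2,0)[OX/../O./X.]+0 (2,1)[OX/../.O/X.]+0 (3,1)[OX/../../XO]+0
p3 X@[OX/O./../X.]: (1,1)[OX/OX/../X.]-1 (2,0)[OX/O./X./X.]+0* (2,1)[OX/O./.X/X.]-1 (3,1)[OX/O./../XX]-1
p4 O@[OX/O./X./X.]: (1,1)[OX/OO/X./X.]+0* (2,1)[OX/O./XO/X.]+0 (3,1)[OX/O./X./XO]+0
p5 X@[OX/OO/X./X.]: (2,1)[OX/OO/XX/X.]+0* (3,1)[OX/OO/X./XX]+0
p6 O@[OX/OO/XX/X.]: (3,1)[OX/OO/XX/XO]+0*
p7 X@[OX/OO/XX/XO] terminal +0; root [O./../../X.] d6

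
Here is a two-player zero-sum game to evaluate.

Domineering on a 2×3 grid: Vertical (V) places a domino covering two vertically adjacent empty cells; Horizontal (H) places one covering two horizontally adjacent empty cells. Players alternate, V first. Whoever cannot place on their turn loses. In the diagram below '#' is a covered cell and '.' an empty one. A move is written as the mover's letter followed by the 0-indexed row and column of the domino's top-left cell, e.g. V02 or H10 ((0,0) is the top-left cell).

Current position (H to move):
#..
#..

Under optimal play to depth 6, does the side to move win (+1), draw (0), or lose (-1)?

value(#../#.., H) = +1

ply 1, H at #../#.. | H01=+1→###/#..*; H11=+1→#../###
ply 2: ###/#.. is terminal -1 (V); from #../#.. depth 6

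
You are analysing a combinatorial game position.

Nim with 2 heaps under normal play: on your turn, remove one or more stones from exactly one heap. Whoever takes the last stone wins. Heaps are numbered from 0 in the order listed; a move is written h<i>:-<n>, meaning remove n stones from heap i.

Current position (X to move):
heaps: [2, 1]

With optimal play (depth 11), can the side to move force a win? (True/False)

[(2,1)] X move#1: h0:-1:+1/(1,1)*, h0:-2:-1/(0,1), h1:-1:-1/(2,0)
[(1,1)] O move#2: h0:-1:-1/(0,1)*, h1:-1:-1/(1,0)
[(0,1)] X move#3: h1:-1:+1/(0,0)*
[(0,0)] end (terminal -1, O#4); searched (2,1) to 11

X winning at [(2,1)]: True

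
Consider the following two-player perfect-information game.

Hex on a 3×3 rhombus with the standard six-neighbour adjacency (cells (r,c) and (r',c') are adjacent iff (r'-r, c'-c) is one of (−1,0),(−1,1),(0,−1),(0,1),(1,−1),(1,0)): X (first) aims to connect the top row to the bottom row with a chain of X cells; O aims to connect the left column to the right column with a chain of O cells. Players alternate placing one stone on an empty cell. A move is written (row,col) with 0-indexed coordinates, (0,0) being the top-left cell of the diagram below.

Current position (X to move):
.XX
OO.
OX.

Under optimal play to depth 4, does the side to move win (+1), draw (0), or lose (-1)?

ply 1, X at .XX/OO./OX. | (0,0)=-1→XXX/OO./OX.; (1,2)=+1→.XX/OOX/OX.*; (2,2)=-1→.XX/OO./OXX
ply 2: .XX/OOX/OX. is terminal -1 (O); from .XX/OO./OX. depth 4

value(.XX/OO./OX., X) = +1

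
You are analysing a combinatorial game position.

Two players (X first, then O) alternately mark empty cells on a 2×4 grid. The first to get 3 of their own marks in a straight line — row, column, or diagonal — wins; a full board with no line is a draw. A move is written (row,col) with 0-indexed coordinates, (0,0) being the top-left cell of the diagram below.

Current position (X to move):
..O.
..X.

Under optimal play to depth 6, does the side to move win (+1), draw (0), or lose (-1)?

[..O./..X.] X move#1: (0,0):+0/X.O./..X., (0,1):+0/.XO./..X., (0,3):+0/..OX/..X., (1,0):+0/..O./X.X., (1,1):+1/..O./.XX.*, (1,3):+0/..O./..XX
[..O./.XX.] O move#2: (0,0):-1/O.O./.XX.*, (0,1):-1/.OO./.XX., (0,3):-1/..OO/.XX., (1,0):-1/..O./OXX., (1,3):-1/..O./.XXO
[O.O./.XX.] X move#3: (0,1):+1/OXO./.XX.*, (0,3):-1/O.OX/.XX., (1,0):+1/O.O./XXX., (1,3):+1/O.O./.XXX
[OXO./.XX.] O move#4: (0,3):-1/OXOO/.XX.*, (1,0):-1/OXO./OXX., (1,3):-1/OXO./.XXO
[OXOO/.XX.] X move#5: (1,0):+1/OXOO/XXX.*, (1,3):+1/OXOO/.XXX
[OXOO/XXX.] end (terminal -1, O#6); searched ..O./..X. to 6

value(..O./..X., X) = +1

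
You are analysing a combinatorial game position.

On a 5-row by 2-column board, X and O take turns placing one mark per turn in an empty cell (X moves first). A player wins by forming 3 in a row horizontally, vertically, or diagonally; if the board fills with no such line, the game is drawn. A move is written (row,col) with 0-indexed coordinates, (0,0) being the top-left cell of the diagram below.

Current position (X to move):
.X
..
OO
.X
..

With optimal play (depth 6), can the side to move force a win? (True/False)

ply 1, X at .X/../OO/.X/.. | (0,0)=-1→XX/../OO/.X/..; (1,0)=+0→.X/X./OO/.X/..*; (1,1)=-1→.X/.X/OO/.X/..; (3,0)=+0→.X/../OO/XX/..; (4,0)=-1→.X/../OO/.X/X.; (4,1)=-1→.X/../OO/.X/.X
ply 2, O at .X/X./OO/.X/.. | (0,0)=+0→OX/X./OO/.X/..*; (1,1)=+0→.X/XO/OO/.X/..; (3,0)=+0→.X/X./OO/OX/..; (4,0)=+0→.X/X./OO/.X/O.; (4,1)=+0→.X/X./OO/.X/.O
ply 3, X at OX/X./OO/.X/.. | (1,1)=+0→OX/XX/OO/.X/..*; (3,0)=+0→OX/X./OO/XX/..; (4,0)=+0→OX/X./OO/.X/X.; (4,1)=+0→OX/X./OO/.X/.X
ply 4, O at OX/XX/OO/.X/.. | (3,0)=+0→OX/XX/OO/OX/..*; (4,0)=+0→OX/XX/OO/.X/O.; (4,1)=+0→OX/XX/OO/.X/.O
ply 5, X at OX/XX/OO/OX/.. | (4,0)=+0→OX/XX/OO/OX/X.*; (4,1)=-1→OX/XX/OO/OX/.X
ply 6, O at OX/XX/OO/OX/X. | (4,1)=+0→OX/XX/OO/OX/XO*
ply 7: OX/XX/OO/OX/XO is terminal +0 (X); from .X/../OO/.X/.. depth 6

X winning at [.X/../OO/.X/..]: False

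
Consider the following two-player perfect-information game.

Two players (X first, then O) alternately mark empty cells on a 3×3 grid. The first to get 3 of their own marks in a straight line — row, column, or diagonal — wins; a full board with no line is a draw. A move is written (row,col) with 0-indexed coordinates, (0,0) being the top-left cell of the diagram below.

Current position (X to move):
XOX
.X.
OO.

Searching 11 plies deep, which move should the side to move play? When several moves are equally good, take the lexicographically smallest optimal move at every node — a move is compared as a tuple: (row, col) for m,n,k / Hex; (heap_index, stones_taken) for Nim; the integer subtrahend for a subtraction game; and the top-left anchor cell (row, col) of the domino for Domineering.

p1 X@[XOX/.X./OO.]: (1,0)[XOX/XX./OO.]-1 (1,2)[XOX/.XX/OO.]-1 (2,2)[XOX/.X./OOX]+1*
p2 O@[XOX/.X./OOX] terminal -1; root [XOX/.X./OO.] d11

X's best at [XOX/.X./OO.]: (2,2)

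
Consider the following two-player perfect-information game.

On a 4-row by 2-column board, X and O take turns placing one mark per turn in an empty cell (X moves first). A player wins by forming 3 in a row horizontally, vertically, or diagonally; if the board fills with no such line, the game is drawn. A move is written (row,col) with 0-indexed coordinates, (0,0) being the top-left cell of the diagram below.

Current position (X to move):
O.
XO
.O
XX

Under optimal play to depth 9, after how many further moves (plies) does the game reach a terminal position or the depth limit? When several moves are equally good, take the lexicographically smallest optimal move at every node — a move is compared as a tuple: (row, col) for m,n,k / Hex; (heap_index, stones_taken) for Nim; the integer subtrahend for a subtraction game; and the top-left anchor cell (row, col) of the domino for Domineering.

PV length from [O./XO/.O/XX]: 1 ply

[O./XO/.O/XX] X move#1: (0,1):+0/OX/XO/.O/XX, (2,0):+1/O./XO/XO/XX*
[O./XO/XO/XX] end (terminal -1, O#2); searched O./XO/.O/XX to 9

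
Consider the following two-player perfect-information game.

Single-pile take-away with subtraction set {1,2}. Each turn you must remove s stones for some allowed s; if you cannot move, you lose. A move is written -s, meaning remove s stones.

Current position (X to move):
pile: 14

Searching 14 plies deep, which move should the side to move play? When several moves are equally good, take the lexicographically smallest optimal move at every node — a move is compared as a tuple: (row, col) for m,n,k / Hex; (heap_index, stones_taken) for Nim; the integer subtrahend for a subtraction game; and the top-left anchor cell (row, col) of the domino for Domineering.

ply 1, X at 14 | -1=-1→13; -2=+1→12*
ply 2, O at 12 | -1=-1→11*; -2=-1→10
ply 3, X at 11 | -1=-1→10; -2=+1→9*
ply 4, O at 9 | -1=-1→8*; -2=-1→7
ply 5, X at 8 | -1=-1→7; -2=+1→6*
ply 6, O at 6 | -1=-1→5*; -2=-1→4
ply 7, X at 5 | -1=-1→4; -2=+1→3*
ply 8, O at 3 | -1=-1→2*; -2=-1→1
ply 9, X at 2 | -1=-1→1; -2=+1→0*
ply 10: 0 is terminal -1 (O); from 14 depth 14

X's best at [14]: -2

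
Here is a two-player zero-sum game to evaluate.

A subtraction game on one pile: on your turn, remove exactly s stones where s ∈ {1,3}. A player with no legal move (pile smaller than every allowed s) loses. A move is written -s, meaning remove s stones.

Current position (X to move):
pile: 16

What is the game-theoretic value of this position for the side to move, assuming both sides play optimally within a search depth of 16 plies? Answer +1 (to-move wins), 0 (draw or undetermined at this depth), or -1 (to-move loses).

value(16, X) = -1

[16] X move#1: -1:-1/15*, -3:-1/13
[15] O move#2: -1:+1/14*, -3:+1/12
[14] X move#3: -1:-1/13*, -3:-1/11
[13] O move#4: -1:+1/12*, -3:+1/10
[12] X move#5: -1:-1/11*, -3:-1/9
[11] O move#6: -1:+1/10*, -3:+1/8
[10] X move#7: -1:-1/9*, -3:-1/7
[9] O move#8: -1:+1/8*, -3:+1/6
[8] X move#9: -1:-1/7*, -3:-1/5
[7] O move#10: -1:+1/6*, -3:+1/4
[6] X move#11: -1:-1/5*, -3:-1/3
[5] O move#12: -1:+1/4*, -3:+1/2
[4] X move#13: -1:-1/3*, -3:-1/1
[3] O move#14: -1:+1/2*, -3:+1/0
[2] X move#15: -1:-1/1*
[1] O move#16: -1:+1/0*
[0] end (terminal -1, X#17); searched 16 to 16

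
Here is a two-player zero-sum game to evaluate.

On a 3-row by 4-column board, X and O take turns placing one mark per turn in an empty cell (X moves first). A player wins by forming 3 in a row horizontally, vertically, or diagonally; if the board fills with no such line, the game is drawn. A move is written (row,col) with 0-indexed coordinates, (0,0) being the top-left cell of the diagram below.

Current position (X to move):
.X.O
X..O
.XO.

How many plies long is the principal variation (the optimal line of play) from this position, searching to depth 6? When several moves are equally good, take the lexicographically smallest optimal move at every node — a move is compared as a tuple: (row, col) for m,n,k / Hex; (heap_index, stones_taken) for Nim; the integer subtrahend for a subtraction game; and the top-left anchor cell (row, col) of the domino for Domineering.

[.X.O/X..O/.XO.] X move#1: (0,0):-1/XX.O/X..O/.XO., (0,2):-1/.XXO/X..O/.XO., (1,1):+1/.X.O/XX.O/.XO.*, (1,2):-1/.X.O/X.XO/.XO., (2,0):-1/.X.O/X..O/XXO., (2,3):+1/.X.O/X..O/.XOX
[.X.O/XX.O/.XO.] end (terminal -1, O#2); searched .X.O/X..O/.XO. to 6

PV length from [.X.O/X..O/.XO.]: 1 ply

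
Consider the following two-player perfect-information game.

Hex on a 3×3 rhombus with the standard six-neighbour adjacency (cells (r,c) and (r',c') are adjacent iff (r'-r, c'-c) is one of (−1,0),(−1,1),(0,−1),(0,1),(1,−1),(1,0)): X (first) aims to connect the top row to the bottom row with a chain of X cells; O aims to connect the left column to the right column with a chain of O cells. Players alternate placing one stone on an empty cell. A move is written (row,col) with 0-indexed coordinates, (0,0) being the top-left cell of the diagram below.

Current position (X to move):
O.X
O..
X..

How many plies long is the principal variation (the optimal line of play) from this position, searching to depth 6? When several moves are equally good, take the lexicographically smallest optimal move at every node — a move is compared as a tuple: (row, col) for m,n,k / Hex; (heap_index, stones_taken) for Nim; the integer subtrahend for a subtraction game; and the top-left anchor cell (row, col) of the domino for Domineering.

PV length from [O.X/O../X..]: 5 plies

p1 X@[O.X/O../X..]: (0,1)[OXX/O../X..]+1* (1,1)[O.X/OX./X..]+1 (1,2)[O.X/O.X/X..]+1 (2,1)[O.X/O../XX.]+1 (2,2)[O.X/O../X.X]+1
p2 O@[OXX/O../X..]: (1,1)[OXX/OO./X..]-1* (1,2)[OXX/O.O/X..]-1 (2,1)[OXX/O../XO.]-1 (2,2)[OXX/O../X.O]-1
p3 X@[OXX/OO./X..]: (1,2)[OXX/OOX/X..]+1* (2,1)[OXX/OO./XX.]-1 (2,2)[OXX/OO./X.X]-1
p4 O@[OXX/OOX/X..]: (2,1)[OXX/OOX/XO.]-1* (2,2)[OXX/OOX/X.O]-1
p5 X@[OXX/OOX/XO.]: (2,2)[OXX/OOX/XOX]+1*
p6 O@[OXX/OOX/XOX] terminal -1; root [O.X/O../X..] d6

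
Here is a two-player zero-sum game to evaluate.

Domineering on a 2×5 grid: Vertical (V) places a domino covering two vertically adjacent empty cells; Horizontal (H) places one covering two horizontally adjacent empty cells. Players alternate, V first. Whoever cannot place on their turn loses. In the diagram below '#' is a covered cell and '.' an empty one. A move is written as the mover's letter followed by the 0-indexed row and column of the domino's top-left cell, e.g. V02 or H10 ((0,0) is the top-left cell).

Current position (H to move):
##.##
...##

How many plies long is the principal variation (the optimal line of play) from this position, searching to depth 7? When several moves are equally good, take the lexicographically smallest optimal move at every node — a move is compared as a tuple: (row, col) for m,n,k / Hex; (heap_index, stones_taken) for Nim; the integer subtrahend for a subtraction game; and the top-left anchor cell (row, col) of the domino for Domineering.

p1 H@[##.##/...##]: H10[##.##/##.##]-1 H11[##.##/.####]+1*
p2 V@[##.##/.####] terminal -1; root [##.##/...##] d7

PV length from [##.##/...##]: 1 ply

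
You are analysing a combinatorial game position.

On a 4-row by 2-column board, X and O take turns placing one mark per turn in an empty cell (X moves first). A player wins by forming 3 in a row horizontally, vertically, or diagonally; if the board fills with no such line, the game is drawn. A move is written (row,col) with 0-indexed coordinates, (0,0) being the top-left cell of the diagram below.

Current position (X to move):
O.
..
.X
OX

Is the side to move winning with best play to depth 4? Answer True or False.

p1 X@[O./../.X/OX]: (0,1)[OX/../.X/OX]+0 (1,0)[O./X./.X/OX]+0 (1,1)[O./.X/.X/OX]+1* (2,0)[O./../XX/OX]+0
p2 O@[O./.X/.X/OX] terminal -1; root [O./../.X/OX] d4

X winning at [O./../.X/OX]: True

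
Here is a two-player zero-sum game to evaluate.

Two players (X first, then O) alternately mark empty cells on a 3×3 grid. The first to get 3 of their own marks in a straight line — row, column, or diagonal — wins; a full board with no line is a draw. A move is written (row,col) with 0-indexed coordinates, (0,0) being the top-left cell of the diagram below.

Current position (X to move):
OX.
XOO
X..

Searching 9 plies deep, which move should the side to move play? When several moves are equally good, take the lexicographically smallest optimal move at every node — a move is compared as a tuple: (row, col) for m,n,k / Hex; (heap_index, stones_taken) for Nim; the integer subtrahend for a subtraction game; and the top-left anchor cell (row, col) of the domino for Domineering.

X's best at [OX./XOO/X..]: (2,2)

p1 X@[OX./XOO/X..]: (0,2)[OXX/XOO/X..]-1 (2,1)[OX./XOO/XX.]-1 (2,2)[OX./XOO/X.X]+0*
p2 O@[OX./XOO/X.X]: (0,2)[OXO/XOO/X.X]-1 (2,1)[OX./XOO/XOX]+0*
p3 X@[OX./XOO/XOX]: (0,2)[OXX/XOO/XOX]+0*
p4 O@[OXX/XOO/XOX] terminal +0; root [OX./XOO/X..] d9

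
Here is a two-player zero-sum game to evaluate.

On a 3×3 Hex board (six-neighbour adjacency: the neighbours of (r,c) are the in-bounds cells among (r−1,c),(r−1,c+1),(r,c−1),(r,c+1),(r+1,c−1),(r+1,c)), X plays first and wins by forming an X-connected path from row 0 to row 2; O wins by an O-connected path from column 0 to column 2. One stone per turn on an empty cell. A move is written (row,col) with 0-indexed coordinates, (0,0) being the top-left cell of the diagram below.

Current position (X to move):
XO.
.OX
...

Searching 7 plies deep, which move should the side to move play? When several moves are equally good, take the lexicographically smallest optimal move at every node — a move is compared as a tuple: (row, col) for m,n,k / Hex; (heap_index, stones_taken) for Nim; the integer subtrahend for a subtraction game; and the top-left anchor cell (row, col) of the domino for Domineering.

[XO./.OX/...] X move#1: (0,2):+1/XOX/.OX/...*, (1,0):+1/XO./XOX/..., (2,0):+1/XO./.OX/X.., (2,1):-1/XO./.OX/.X., (2,2):-1/XO./.OX/..X
[XOX/.OX/...] O move#2: (1,0):-1/XOX/OOX/...*, (2,0):-1/XOX/.OX/O.., (2,1):-1/XOX/.OX/.O., (2,2):-1/XOX/.OX/..O
[XOX/OOX/...] X move#3: (2,0):+1/XOX/OOX/X..*, (2,1):+1/XOX/OOX/.X., (2,2):+1/XOX/OOX/..X
[XOX/OOX/X..] O move#4: (2,1):-1/XOX/OOX/XO.*, (2,2):-1/XOX/OOX/X.O
[XOX/OOX/XO.] X move#5: (2,2):+1/XOX/OOX/XOX*
[XOX/OOX/XOX] end (terminal -1, O#6); searched XO./.OX/... to 7

X's best at [XO./.OX/...]: (0,2)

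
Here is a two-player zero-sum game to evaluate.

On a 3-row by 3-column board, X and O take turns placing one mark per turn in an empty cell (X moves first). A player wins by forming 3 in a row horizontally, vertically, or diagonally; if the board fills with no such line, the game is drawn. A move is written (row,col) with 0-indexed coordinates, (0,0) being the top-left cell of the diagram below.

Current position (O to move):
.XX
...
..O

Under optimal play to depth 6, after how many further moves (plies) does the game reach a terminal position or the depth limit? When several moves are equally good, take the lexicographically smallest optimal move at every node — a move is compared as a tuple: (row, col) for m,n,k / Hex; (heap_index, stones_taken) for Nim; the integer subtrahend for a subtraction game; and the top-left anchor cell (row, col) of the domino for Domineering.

p1 O@[.XX/.../..O]: (0,0)[OXX/.../..O]-1* (1,0)[.XX/O../..O]-1 (1,1)[.XX/.O./..O]-1 (1,2)[.XX/..O/..O]-1 (2,0)[.XX/.../O.O]-1 (2,1)[.XX/.../.OO]-1
p2 X@[OXX/.../..O]: (1,0)[OXX/X../..O]-1 (1,1)[OXX/.X./..O]+1* (1,2)[OXX/..X/..O]-1 (2,0)[OXX/.../X.O]-1 (2,1)[OXX/.../.XO]-1
p3 O@[OXX/.X./..O]: (1,0)[OXX/OX./..O]-1* (1,2)[OXX/.XO/..O]-1 (2,0)[OXX/.X./O.O]-1 (2,1)[OXX/.X./.OO]-1
p4 X@[OXX/OX./..O]: (1,2)[OXX/OXX/..O]-1 (2,0)[OXX/OX./X.O]+1* (2,1)[OXX/OX./.XO]+1
p5 O@[OXX/OX./X.O] terminal -1; root [.XX/.../..O] d6

PV length from [.XX/.../..O]: 4 plies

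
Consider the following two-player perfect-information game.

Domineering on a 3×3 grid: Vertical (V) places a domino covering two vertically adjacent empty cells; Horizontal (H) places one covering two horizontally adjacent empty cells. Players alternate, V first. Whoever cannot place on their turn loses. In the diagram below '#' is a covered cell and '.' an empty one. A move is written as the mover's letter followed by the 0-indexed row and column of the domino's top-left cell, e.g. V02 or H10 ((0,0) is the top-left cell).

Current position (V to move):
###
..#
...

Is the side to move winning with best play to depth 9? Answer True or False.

ply 1, V at ###/..#/... | V10=-1→###/#.#/#..; V11=+1→###/.##/.#.*
ply 2: ###/.##/.#. is terminal -1 (H); from ###/..#/... depth 9

V winning at [###/..#/...]: True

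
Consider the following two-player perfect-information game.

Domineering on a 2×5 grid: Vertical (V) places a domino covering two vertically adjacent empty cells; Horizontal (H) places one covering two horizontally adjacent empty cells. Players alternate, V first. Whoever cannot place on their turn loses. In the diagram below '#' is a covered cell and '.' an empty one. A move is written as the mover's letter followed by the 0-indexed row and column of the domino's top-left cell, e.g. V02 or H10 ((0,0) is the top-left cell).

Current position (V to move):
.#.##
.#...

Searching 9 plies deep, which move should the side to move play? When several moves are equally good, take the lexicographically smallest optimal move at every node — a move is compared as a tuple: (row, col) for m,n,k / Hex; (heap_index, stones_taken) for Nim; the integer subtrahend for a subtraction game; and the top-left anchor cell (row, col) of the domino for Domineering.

ply 1, V at .#.##/.#... | V00=-1→##.##/##...; V02=+1→.####/.##..*
ply 2, H at .####/.##.. | H13=-1→.####/.####*
ply 3, V at .####/.#### | V00=+1→#####/#####*
ply 4: #####/##### is terminal -1 (H); from .#.##/.#... depth 9

V's best at [.#.##/.#...]: V02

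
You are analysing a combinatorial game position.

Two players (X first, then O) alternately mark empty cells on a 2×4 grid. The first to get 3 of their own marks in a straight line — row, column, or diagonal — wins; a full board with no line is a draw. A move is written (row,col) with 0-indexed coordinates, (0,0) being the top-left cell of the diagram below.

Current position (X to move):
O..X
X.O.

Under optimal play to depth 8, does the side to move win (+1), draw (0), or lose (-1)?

value(O..X/X.O., X) = 0

[O..X/X.O.] X move#1: (0,1):+0/OX.X/X.O.*, (0,2):+0/O.XX/X.O., (1,1):+0/O..X/XXO., (1,3):+0/O..X/X.OX
[OX.X/X.O.] O move#2: (0,2):+0/OXOX/X.O.*, (1,1):-1/OX.X/XOO., (1,3):-1/OX.X/X.OO
[OXOX/X.O.] X move#3: (1,1):+0/OXOX/XXO.*, (1,3):+0/OXOX/X.OX
[OXOX/XXO.] O move#4: (1,3):+0/OXOX/XXOO*
[OXOX/XXOO] end (terminal +0, X#5); searched O..X/X.O. to 8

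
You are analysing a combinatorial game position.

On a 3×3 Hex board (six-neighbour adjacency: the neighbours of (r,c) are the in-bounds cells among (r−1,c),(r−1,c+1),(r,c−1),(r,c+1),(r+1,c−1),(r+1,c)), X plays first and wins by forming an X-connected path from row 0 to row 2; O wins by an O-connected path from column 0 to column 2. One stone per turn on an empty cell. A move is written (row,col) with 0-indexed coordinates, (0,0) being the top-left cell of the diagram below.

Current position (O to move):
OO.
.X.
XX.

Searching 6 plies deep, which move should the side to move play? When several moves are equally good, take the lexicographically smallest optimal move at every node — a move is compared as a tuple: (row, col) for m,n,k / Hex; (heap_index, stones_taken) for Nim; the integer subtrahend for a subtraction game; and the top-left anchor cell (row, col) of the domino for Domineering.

O's best at [OO./.X./XX.]: (0,2)

[OO./.X./XX.] O move#1: (0,2):+1/OOO/.X./XX.*, (1,0):-1/OO./OX./XX., (1,2):-1/OO./.XO/XX., (2,2):-1/OO./.X./XXO
[OOO/.X./XX.] end (terminal -1, X#2); searched OO./.X./XX. to 6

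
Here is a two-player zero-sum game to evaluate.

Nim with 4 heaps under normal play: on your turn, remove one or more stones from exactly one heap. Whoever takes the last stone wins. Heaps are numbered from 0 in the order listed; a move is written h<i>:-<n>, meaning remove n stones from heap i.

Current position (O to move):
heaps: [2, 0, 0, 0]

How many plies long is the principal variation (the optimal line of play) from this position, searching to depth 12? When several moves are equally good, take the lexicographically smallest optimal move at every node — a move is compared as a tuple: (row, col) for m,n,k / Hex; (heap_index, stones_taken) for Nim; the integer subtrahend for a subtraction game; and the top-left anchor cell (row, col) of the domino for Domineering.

ply 1, O at (2,0,0,0) | h0:-1=-1→(1,0,0,0); h0:-2=+1→(0,0,0,0)*
ply 2: (0,0,0,0) is terminal -1 (X); from (2,0,0,0) depth 12

PV length from [(2,0,0,0)]: 1 ply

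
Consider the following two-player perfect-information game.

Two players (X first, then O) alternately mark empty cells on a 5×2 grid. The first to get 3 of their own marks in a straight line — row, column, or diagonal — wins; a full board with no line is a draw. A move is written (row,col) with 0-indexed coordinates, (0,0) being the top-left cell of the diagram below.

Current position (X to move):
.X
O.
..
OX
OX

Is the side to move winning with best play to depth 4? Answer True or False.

ply 1, X at .X/O./../OX/OX | (0,0)=-1→XX/O./../OX/OX; (1,1)=-1→.X/OX/../OX/OX; (2,0)=+0→.X/O./X./OX/OX; (2,1)=+1→.X/O./.X/OX/OX*
ply 2: .X/O./.X/OX/OX is terminal -1 (O); from .X/O./../OX/OX depth 4

X winning at [.X/O./../OX/OX]: True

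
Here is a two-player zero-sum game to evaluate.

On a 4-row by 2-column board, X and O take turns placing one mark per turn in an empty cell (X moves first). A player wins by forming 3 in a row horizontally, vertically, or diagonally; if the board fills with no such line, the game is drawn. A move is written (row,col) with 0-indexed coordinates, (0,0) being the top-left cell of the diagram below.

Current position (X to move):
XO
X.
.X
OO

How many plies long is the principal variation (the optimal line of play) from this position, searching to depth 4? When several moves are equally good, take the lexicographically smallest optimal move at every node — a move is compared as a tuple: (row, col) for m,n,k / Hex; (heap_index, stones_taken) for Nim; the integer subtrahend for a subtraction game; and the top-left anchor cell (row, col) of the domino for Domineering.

PV length from [XO/X./.X/OO]: 1 ply

ply 1, X at XO/X./.X/OO | (1,1)=+0→XO/XX/.X/OO; (2,0)=+1→XO/X./XX/OO*
ply 2: XO/X./XX/OO is terminal -1 (O); from XO/X./.X/OO depth 4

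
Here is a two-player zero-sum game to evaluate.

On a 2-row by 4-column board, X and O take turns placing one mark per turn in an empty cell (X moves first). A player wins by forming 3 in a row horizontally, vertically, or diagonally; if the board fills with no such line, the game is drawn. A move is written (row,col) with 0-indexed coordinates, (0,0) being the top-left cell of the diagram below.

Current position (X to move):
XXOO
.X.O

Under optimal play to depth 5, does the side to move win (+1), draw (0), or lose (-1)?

value(XXOO/.X.O, X) = 0

p1 X@[XXOO/.X.O]: (1,0)[XXOO/XX.O]+0* (1,2)[XXOO/.XXO]+0
p2 O@[XXOO/XX.O]: (1,2)[XXOO/XXOO]+0*
p3 X@[XXOO/XXOO] terminal +0; root [XXOO/.X.O] d5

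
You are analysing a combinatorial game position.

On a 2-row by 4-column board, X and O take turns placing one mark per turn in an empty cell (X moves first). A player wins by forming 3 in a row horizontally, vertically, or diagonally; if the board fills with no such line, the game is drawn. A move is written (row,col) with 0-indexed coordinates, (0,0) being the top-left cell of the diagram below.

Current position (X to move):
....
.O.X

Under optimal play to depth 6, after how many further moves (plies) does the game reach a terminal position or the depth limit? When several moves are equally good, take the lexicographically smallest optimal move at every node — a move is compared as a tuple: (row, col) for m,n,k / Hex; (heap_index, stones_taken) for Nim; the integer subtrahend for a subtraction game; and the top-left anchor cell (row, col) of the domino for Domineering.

PV length from [..../.O.X]: 6 plies

ply 1, X at ..../.O.X | (0,0)=+0→X.../.O.X*; (0,1)=+0→.X../.O.X; (0,2)=+0→..X./.O.X; (0,3)=+0→...X/.O.X; (1,0)=+0→..../XO.X; (1,2)=+0→..../.OXX
ply 2, O at X.../.O.X | (0,1)=+0→XO../.O.X*; (0,2)=+0→X.O./.O.X; (0,3)=+0→X..O/.O.X; (1,0)=+0→X.../OO.X; (1,2)=+0→X.../.OOX
ply 3, X at XO../.O.X | (0,2)=+0→XOX./.O.X*; (0,3)=+0→XO.X/.O.X; (1,0)=+0→XO../XO.X; (1,2)=+0→XO../.OXX
ply 4, O at XOX./.O.X | (0,3)=+0→XOXO/.O.X*; (1,0)=+0→XOX./OO.X; (1,2)=+0→XOX./.OOX
ply 5, X at XOXO/.O.X | (1,0)=+0→XOXO/XO.X*; (1,2)=+0→XOXO/.OXX
ply 6, O at XOXO/XO.X | (1,2)=+0→XOXO/XOOX*
ply 7: XOXO/XOOX is terminal +0 (X); from ..../.O.X depth 6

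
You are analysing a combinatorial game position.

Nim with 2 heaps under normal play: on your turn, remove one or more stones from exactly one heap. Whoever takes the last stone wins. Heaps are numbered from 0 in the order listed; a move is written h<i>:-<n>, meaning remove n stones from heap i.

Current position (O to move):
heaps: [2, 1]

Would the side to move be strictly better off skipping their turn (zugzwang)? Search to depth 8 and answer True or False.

zugzwang((2,1), O) = False

ply 1, O at (2,1) | h0:-1=+1→(1,1)*; h0:-2=-1→(0,1); h1:-1=-1→(2,0)
ply 2, X at (1,1) | h0:-1=-1→(0,1)*; h1:-1=-1→(1,0)
ply 3, O at (0,1) | h1:-1=+1→(0,0)*
ply 4: (0,0) is terminal -1 (X); from (2,1) depth 8
if O skipped the turn, X would face:
~ ply 1, X at (2,1) | h0:-1=+1→(1,1)*; h0:-2=-1→(0,1); h1:-1=-1→(2,0)
~ ply 2, O at (1,1) | h0:-1=-1→(0,1)*; h1:-1=-1→(1,0)
~ ply 3, X at (0,1) | h1:-1=+1→(0,0)*
~ ply 4: (0,0) is terminal -1 (O); from (2,1) depth 8
compare (O): move=+1 vs pass=-1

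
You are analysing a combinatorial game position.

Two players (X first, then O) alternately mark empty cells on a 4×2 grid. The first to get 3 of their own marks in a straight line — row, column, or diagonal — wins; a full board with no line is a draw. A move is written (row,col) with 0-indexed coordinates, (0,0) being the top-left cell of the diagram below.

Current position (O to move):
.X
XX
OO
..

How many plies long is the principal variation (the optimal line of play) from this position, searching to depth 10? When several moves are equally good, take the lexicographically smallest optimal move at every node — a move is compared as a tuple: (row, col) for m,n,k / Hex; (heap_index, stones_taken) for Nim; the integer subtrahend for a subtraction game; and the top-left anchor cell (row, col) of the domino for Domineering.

ply 1, O at .X/XX/OO/.. | (0,0)=+0→OX/XX/OO/..*; (3,0)=+0→.X/XX/OO/O.; (3,1)=+0→.X/XX/OO/.O
ply 2, X at OX/XX/OO/.. | (3,0)=+0→OX/XX/OO/X.*; (3,1)=+0→OX/XX/OO/.X
ply 3, O at OX/XX/OO/X. | (3,1)=+0→OX/XX/OO/XO*
ply 4: OX/XX/OO/XO is terminal +0 (X); from .X/XX/OO/.. depth 10

PV length from [.X/XX/OO/..]: 3 plies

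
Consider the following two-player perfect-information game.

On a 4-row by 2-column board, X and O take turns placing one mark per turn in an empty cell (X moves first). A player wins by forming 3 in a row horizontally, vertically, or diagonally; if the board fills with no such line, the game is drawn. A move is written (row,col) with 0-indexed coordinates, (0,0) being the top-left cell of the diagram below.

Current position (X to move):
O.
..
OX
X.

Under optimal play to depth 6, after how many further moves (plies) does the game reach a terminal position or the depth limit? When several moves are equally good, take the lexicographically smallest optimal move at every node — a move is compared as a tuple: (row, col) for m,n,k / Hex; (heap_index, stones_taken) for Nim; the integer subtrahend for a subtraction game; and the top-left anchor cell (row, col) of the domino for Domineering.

p1 X@[O./../OX/X.]: (0,1)[OX/../OX/X.]-1 (1,0)[O./X./OX/X.]+0* (1,1)[O./.X/OX/X.]-1 (3,1)[O./../OX/XX]-1
p2 O@[O./X./OX/X.]: (0,1)[OO/X./OX/X.]+0* (1,1)[O./XO/OX/X.]+0 (3,1)[O./X./OX/XO]+0
p3 X@[OO/X./OX/X.]: (1,1)[OO/XX/OX/X.]+0* (3,1)[OO/X./OX/XX]+0
p4 O@[OO/XX/OX/X.]: (3,1)[OO/XX/OX/XO]+0*
p5 X@[OO/XX/OX/XO] terminal +0; root [O./../OX/X.] d6

PV length from [O./../OX/X.]: 4 plies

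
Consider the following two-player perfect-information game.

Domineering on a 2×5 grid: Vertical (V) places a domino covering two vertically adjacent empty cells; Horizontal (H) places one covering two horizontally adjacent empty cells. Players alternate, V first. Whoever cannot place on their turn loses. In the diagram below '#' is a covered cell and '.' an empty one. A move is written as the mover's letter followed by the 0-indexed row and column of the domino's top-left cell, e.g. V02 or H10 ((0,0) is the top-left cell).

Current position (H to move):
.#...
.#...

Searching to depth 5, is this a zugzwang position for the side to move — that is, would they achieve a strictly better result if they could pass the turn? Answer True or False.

p1 H@[.#.../.#...]: H02[.###./.#...]-1* H03[.#.##/.#...]-1 H12[.#.../.###.]-1 H13[.#.../.#.##]-1
p2 V@[.###./.#...]: V00[####./##...]-1 V04[.####/.#..#]+1*
p3 H@[.####/.#..#]: H12[.####/.####]-1*
p4 V@[.####/.####]: V00[#####/#####]+1*
p5 H@[#####/#####] terminal -1; root [.#.../.#...] d5
if H skipped the turn, V would face:
~ p1 V@[.#.../.#...]: V00[##.../##...]-1 V02[.##../.##..]-1 V03[.#.#./.#.#.]+1* V04[.#..#/.#..#]-1
~ p2 H@[.#.#./.#.#.] terminal -1; root [.#.../.#...] d5
compare (H): move=-1 vs pass=-1

zugzwang(.#.../.#..., H) = False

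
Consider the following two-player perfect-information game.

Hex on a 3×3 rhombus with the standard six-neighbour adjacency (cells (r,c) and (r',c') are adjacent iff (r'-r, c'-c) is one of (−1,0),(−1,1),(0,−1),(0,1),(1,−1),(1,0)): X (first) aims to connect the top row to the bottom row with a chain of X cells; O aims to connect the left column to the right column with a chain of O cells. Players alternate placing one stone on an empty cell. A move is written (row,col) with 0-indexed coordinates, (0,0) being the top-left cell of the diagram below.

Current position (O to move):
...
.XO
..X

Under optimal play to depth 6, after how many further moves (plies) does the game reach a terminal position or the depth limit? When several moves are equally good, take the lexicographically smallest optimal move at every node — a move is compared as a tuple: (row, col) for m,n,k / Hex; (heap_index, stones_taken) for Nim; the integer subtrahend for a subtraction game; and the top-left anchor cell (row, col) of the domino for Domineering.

ply 1, O at .../.XO/..X | (0,0)=-1→O../.XO/..X*; (0,1)=-1→.O./.XO/..X; (0,2)=-1→..O/.XO/..X; (1,0)=-1→.../OXO/..X; (2,0)=-1→.../.XO/O.X; (2,1)=-1→.../.XO/.OX
ply 2, X at O../.XO/..X | (0,1)=+1→OX./.XO/..X*; (0,2)=+1→O.X/.XO/..X; (1,0)=+1→O../XXO/..X; (2,0)=+1→O../.XO/X.X; (2,1)=+1→O../.XO/.XX
ply 3, O at OX./.XO/..X | (0,2)=-1→OXO/.XO/..X*; (1,0)=-1→OX./OXO/..X; (2,0)=-1→OX./.XO/O.X; (2,1)=-1→OX./.XO/.OX
ply 4, X at OXO/.XO/..X | (1,0)=+1→OXO/XXO/..X*; (2,0)=+1→OXO/.XO/X.X; (2,1)=+1→OXO/.XO/.XX
ply 5, O at OXO/XXO/..X | (2,0)=-1→OXO/XXO/O.X*; (2,1)=-1→OXO/XXO/.OX
ply 6, X at OXO/XXO/O.X | (2,1)=+1→OXO/XXO/OXX*
ply 7: OXO/XXO/OXX is terminal -1 (O); from .../.XO/..X depth 6

PV length from [.../.XO/..X]: 6 plies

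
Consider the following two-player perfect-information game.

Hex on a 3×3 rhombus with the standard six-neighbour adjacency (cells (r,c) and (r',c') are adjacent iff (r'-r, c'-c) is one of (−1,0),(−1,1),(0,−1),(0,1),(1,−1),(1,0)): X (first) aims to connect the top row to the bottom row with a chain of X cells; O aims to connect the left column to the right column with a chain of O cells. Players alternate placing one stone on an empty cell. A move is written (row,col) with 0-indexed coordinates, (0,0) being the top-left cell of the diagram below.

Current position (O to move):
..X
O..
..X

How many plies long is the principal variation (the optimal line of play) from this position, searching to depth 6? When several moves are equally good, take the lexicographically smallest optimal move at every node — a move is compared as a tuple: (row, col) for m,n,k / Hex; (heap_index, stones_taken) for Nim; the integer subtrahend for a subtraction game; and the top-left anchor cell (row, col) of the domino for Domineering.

[..X/O../..X] O move#1: (0,0):-1/O.X/O../..X*, (0,1):-1/.OX/O../..X, (1,1):-1/..X/OO./..X, (1,2):-1/..X/O.O/..X, (2,0):-1/..X/O../O.X, (2,1):-1/..X/O../.OX
[O.X/O../..X] X move#2: (0,1):+1/OXX/O../..X*, (1,1):+1/O.X/OX./..X, (1,2):+1/O.X/O.X/..X, (2,0):+1/O.X/O../X.X, (2,1):+1/O.X/O../.XX
[OXX/O../..X] O move#3: (1,1):-1/OXX/OO./..X*, (1,2):-1/OXX/O.O/..X, (2,0):-1/OXX/O../O.X, (2,1):-1/OXX/O../.OX
[OXX/OO./..X] X move#4: (1,2):+1/OXX/OOX/..X*, (2,0):-1/OXX/OO./X.X, (2,1):-1/OXX/OO./.XX
[OXX/OOX/..X] end (terminal -1, O#5); searched ..X/O../..X to 6

PV length from [..X/O../..X]: 4 plies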